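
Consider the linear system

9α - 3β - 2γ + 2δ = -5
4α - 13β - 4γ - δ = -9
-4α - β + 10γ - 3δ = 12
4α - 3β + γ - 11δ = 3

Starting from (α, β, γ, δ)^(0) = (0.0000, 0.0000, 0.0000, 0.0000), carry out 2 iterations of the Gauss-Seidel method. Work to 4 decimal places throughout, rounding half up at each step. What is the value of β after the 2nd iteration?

0.4044

Iteration 1:
  α = (-5 - (-3)·0.0000 - (-2)·0.0000 - (2)·0.0000) / (9) = -0.5556
  β = (-9 - (4)·-0.5556 - (-4)·0.0000 - (-1)·0.0000) / (-13) = 0.5214
  γ = (12 - (-4)·-0.5556 - (-1)·0.5214 - (-3)·0.0000) / (10) = 1.0299
  δ = (3 - (4)·-0.5556 - (-3)·0.5214 - (1)·1.0299) / (-11) = -0.5233
Iteration 2:
  α = (-5 - (-3)·0.5214 - (-2)·1.0299 - (2)·-0.5233) / (9) = -0.0366
  β = (-9 - (4)·-0.0366 - (-4)·1.0299 - (-1)·-0.5233) / (-13) = 0.4044
  γ = (12 - (-4)·-0.0366 - (-1)·0.4044 - (-3)·-0.5233) / (10) = 1.0688
  δ = (3 - (4)·-0.0366 - (-3)·0.4044 - (1)·1.0688) / (-11) = -0.2992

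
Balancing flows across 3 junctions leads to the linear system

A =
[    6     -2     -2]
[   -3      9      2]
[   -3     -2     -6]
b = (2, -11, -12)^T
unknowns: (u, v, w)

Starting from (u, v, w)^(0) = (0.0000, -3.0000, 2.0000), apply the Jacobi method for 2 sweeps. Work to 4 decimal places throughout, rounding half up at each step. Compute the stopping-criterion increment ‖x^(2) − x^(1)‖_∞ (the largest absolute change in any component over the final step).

0.7778

Iteration 1:
  u = (2 - (-2)·-3.0000 - (-2)·2.0000) / (6) = 0.0000
  v = (-11 - (-3)·0.0000 - (2)·2.0000) / (9) = -1.6667
  w = (-12 - (-3)·0.0000 - (-2)·-3.0000) / (-6) = 3.0000
Iteration 2:
  u = (2 - (-2)·-1.6667 - (-2)·3.0000) / (6) = 0.7778
  v = (-11 - (-3)·0.0000 - (2)·3.0000) / (9) = -1.8889
  w = (-12 - (-3)·0.0000 - (-2)·-1.6667) / (-6) = 2.5556
Change: (0.7778, -0.2222, -0.4444) → max |·| = 0.7778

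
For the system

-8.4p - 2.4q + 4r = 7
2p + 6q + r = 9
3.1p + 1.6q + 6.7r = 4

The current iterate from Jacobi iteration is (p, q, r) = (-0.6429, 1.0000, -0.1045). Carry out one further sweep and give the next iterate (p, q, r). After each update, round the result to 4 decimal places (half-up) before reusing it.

One sweep:
  p = (7 - (-2.4)·1.0000 - (4)·-0.1045) / (-8.4) = -1.1688
  q = (9 - (2)·-0.6429 - (1)·-0.1045) / (6) = 1.7317
  r = (4 - (3.1)·-0.6429 - (1.6)·1.0000) / (6.7) = 0.6557

(-1.1688, 1.7317, 0.6557)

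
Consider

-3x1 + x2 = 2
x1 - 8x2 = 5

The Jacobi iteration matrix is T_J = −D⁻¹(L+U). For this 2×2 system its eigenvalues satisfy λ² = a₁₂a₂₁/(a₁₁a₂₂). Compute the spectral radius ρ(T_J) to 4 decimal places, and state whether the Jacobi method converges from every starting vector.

a₁₂a₂₁/(a₁₁a₂₂) = (1)·(1) / ((-3)·(-8)) = 0.041667
ρ = √|0.041667| = √0.041667 = 0.2041
ρ < 1, so Jacobi converges

0.2041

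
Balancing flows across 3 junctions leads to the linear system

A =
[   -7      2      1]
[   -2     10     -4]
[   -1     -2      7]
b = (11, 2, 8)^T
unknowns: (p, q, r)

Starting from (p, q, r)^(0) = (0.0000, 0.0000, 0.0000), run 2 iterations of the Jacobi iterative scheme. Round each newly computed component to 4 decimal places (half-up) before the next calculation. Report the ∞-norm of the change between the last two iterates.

0.2204

Iteration 1:
  p = (11 - (2)·0.0000 - (1)·0.0000) / (-7) = -1.5714
  q = (2 - (-2)·0.0000 - (-4)·0.0000) / (10) = 0.2000
  r = (8 - (-1)·0.0000 - (-2)·0.0000) / (7) = 1.1429
Iteration 2:
  p = (11 - (2)·0.2000 - (1)·1.1429) / (-7) = -1.3510
  q = (2 - (-2)·-1.5714 - (-4)·1.1429) / (10) = 0.3429
  r = (8 - (-1)·-1.5714 - (-2)·0.2000) / (7) = 0.9755
Change: (0.2204, 0.1429, -0.1674) → max |·| = 0.2204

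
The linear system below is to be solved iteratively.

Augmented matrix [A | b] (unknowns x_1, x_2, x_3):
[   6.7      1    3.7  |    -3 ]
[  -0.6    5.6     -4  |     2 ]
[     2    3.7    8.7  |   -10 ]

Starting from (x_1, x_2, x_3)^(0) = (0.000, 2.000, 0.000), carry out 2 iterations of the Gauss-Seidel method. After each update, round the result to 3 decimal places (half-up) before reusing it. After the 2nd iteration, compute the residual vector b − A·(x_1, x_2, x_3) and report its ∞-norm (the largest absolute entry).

Iteration 1:
  x_1 = (-3 - (1)·2.000 - (3.7)·0.000) / (6.7) = -0.746
  x_2 = (2 - (-0.6)·-0.746 - (-4)·0.000) / (5.6) = 0.277
  x_3 = (-10 - (2)·-0.746 - (3.7)·0.277) / (8.7) = -1.096
Iteration 2:
  x_1 = (-3 - (1)·0.277 - (3.7)·-1.096) / (6.7) = 0.116
  x_2 = (2 - (-0.6)·0.116 - (-4)·-1.096) / (5.6) = -0.413
  x_3 = (-10 - (2)·0.116 - (3.7)·-0.413) / (8.7) = -1.000
Residual b − A·x = (0.336, 0.382, -0.004); ∞-norm = 0.382

0.382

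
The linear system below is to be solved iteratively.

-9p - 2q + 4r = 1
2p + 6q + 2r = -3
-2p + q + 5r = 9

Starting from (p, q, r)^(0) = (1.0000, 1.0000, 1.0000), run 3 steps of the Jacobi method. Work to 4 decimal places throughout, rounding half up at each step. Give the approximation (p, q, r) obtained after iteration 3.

(1.0798, -1.5383, 2.4555)

Iteration 1:
  p = (1 - (-2)·1.0000 - (4)·1.0000) / (-9) = 0.1111
  q = (-3 - (2)·1.0000 - (2)·1.0000) / (6) = -1.1667
  r = (9 - (-2)·1.0000 - (1)·1.0000) / (5) = 2.0000
Iteration 2:
  p = (1 - (-2)·-1.1667 - (4)·2.0000) / (-9) = 1.0370
  q = (-3 - (2)·0.1111 - (2)·2.0000) / (6) = -1.2037
  r = (9 - (-2)·0.1111 - (1)·-1.1667) / (5) = 2.0778
Iteration 3:
  p = (1 - (-2)·-1.2037 - (4)·2.0778) / (-9) = 1.0798
  q = (-3 - (2)·1.0370 - (2)·2.0778) / (6) = -1.5383
  r = (9 - (-2)·1.0370 - (1)·-1.2037) / (5) = 2.4555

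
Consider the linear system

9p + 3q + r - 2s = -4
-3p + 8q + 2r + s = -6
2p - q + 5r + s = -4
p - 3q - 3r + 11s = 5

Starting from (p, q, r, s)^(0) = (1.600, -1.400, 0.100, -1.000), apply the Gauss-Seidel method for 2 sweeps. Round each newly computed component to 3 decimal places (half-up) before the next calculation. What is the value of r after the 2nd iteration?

-0.904

Iteration 1:
  p = (-4 - (3)·-1.400 - (1)·0.100 - (-2)·-1.000) / (9) = -0.211
  q = (-6 - (-3)·-0.211 - (2)·0.100 - (1)·-1.000) / (8) = -0.729
  r = (-4 - (2)·-0.211 - (-1)·-0.729 - (1)·-1.000) / (5) = -0.661
  s = (5 - (1)·-0.211 - (-3)·-0.729 - (-3)·-0.661) / (11) = 0.095
Iteration 2:
  p = (-4 - (3)·-0.729 - (1)·-0.661 - (-2)·0.095) / (9) = -0.107
  q = (-6 - (-3)·-0.107 - (2)·-0.661 - (1)·0.095) / (8) = -0.637
  r = (-4 - (2)·-0.107 - (-1)·-0.637 - (1)·0.095) / (5) = -0.904
  s = (5 - (1)·-0.107 - (-3)·-0.637 - (-3)·-0.904) / (11) = 0.044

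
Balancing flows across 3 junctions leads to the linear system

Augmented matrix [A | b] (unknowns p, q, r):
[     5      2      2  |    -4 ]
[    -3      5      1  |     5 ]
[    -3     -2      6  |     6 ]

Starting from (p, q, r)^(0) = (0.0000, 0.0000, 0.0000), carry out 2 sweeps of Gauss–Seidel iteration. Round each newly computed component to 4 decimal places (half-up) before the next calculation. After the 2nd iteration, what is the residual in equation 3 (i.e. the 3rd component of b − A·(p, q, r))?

-0.0001

Iteration 1:
  p = (-4 - (2)·0.0000 - (2)·0.0000) / (5) = -0.8000
  q = (5 - (-3)·-0.8000 - (1)·0.0000) / (5) = 0.5200
  r = (6 - (-3)·-0.8000 - (-2)·0.5200) / (6) = 0.7733
Iteration 2:
  p = (-4 - (2)·0.5200 - (2)·0.7733) / (5) = -1.3173
  q = (5 - (-3)·-1.3173 - (1)·0.7733) / (5) = 0.0550
  r = (6 - (-3)·-1.3173 - (-2)·0.0550) / (6) = 0.3597
Residual b − A·x = (1.7571, 0.4134, -0.0001)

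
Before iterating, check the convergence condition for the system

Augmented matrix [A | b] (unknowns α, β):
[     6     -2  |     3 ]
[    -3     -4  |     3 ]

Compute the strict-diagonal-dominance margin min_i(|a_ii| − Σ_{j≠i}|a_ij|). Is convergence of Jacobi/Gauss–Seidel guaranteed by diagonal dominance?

row 1: |6| − (2) = 4
row 2: |-4| − (3) = 1
minimum over rows = 1 → strictly diagonally dominant (convergence guaranteed)

1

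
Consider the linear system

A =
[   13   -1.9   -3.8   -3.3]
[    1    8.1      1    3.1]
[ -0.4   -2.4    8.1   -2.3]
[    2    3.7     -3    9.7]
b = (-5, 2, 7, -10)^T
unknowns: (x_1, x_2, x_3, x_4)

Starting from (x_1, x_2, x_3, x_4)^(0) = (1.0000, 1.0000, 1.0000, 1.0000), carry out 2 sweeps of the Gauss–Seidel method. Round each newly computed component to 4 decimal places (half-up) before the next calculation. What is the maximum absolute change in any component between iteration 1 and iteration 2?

Iteration 1:
  x_1 = (-5 - (-1.9)·1.0000 - (-3.8)·1.0000 - (-3.3)·1.0000) / (13) = 0.3077
  x_2 = (2 - (1)·0.3077 - (1)·1.0000 - (3.1)·1.0000) / (8.1) = -0.2972
  x_3 = (7 - (-0.4)·0.3077 - (-2.4)·-0.2972 - (-2.3)·1.0000) / (8.1) = 1.0753
  x_4 = (-10 - (2)·0.3077 - (3.7)·-0.2972 - (-3)·1.0753) / (9.7) = -0.6484
Iteration 2:
  x_1 = (-5 - (-1.9)·-0.2972 - (-3.8)·1.0753 - (-3.3)·-0.6484) / (13) = -0.2783
  x_2 = (2 - (1)·-0.2783 - (1)·1.0753 - (3.1)·-0.6484) / (8.1) = 0.3967
  x_3 = (7 - (-0.4)·-0.2783 - (-2.4)·0.3967 - (-2.3)·-0.6484) / (8.1) = 0.7839
  x_4 = (-10 - (2)·-0.2783 - (3.7)·0.3967 - (-3)·0.7839) / (9.7) = -0.8824
Change: (-0.5860, 0.6939, -0.2914, -0.2340) → max |·| = 0.6939

0.6939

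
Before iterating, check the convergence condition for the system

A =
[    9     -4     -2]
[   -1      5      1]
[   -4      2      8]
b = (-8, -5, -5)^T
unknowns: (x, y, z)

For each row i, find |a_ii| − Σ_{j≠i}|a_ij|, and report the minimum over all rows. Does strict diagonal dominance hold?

2

row 1: |9| − (4+2) = 3
row 2: |5| − (1+1) = 3
row 3: |8| − (4+2) = 2
minimum over rows = 2 → strictly diagonally dominant (convergence guaranteed)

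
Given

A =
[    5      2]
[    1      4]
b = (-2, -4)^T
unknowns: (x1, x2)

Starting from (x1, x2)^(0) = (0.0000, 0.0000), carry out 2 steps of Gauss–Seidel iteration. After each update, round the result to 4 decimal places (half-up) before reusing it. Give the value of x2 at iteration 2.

-0.9900

Iteration 1:
  x1 = (-2 - (2)·0.0000) / (5) = -0.4000
  x2 = (-4 - (1)·-0.4000) / (4) = -0.9000
Iteration 2:
  x1 = (-2 - (2)·-0.9000) / (5) = -0.0400
  x2 = (-4 - (1)·-0.0400) / (4) = -0.9900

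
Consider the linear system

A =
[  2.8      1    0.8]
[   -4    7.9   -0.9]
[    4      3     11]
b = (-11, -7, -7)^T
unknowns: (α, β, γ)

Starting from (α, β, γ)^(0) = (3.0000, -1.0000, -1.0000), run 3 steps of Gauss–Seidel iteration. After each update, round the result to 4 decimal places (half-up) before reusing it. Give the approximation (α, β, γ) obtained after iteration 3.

Iteration 1:
  α = (-11 - (1)·-1.0000 - (0.8)·-1.0000) / (2.8) = -3.2857
  β = (-7 - (-4)·-3.2857 - (-0.9)·-1.0000) / (7.9) = -2.6636
  γ = (-7 - (4)·-3.2857 - (3)·-2.6636) / (11) = 1.2849
Iteration 2:
  α = (-11 - (1)·-2.6636 - (0.8)·1.2849) / (2.8) = -3.3444
  β = (-7 - (-4)·-3.3444 - (-0.9)·1.2849) / (7.9) = -2.4331
  γ = (-7 - (4)·-3.3444 - (3)·-2.4331) / (11) = 1.2434
Iteration 3:
  α = (-11 - (1)·-2.4331 - (0.8)·1.2434) / (2.8) = -3.4149
  β = (-7 - (-4)·-3.4149 - (-0.9)·1.2434) / (7.9) = -2.4735
  γ = (-7 - (4)·-3.4149 - (3)·-2.4735) / (11) = 1.2800

(-3.4149, -2.4735, 1.2800)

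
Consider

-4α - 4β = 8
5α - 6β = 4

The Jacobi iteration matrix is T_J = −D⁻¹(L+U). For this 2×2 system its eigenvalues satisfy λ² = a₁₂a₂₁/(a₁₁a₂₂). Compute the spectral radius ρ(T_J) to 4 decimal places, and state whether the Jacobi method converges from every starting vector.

a₁₂a₂₁/(a₁₁a₂₂) = (-4)·(5) / ((-4)·(-6)) = -0.833333
ρ = √|-0.833333| = √0.833333 = 0.9129
ρ < 1, so Jacobi converges

0.9129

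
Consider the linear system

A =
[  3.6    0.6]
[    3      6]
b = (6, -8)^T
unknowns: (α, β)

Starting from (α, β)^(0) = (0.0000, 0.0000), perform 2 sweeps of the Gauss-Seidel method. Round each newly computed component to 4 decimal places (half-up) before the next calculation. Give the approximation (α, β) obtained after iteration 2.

Iteration 1:
  α = (6 - (0.6)·0.0000) / (3.6) = 1.6667
  β = (-8 - (3)·1.6667) / (6) = -2.1667
Iteration 2:
  α = (6 - (0.6)·-2.1667) / (3.6) = 2.0278
  β = (-8 - (3)·2.0278) / (6) = -2.3472

(2.0278, -2.3472)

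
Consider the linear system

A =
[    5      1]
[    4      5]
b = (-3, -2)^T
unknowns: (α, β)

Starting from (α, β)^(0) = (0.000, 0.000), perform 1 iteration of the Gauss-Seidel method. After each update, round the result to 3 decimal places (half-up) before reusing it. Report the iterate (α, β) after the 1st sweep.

Iteration 1:
  α = (-3 - (1)·0.000) / (5) = -0.600
  β = (-2 - (4)·-0.600) / (5) = 0.080

(-0.600, 0.080)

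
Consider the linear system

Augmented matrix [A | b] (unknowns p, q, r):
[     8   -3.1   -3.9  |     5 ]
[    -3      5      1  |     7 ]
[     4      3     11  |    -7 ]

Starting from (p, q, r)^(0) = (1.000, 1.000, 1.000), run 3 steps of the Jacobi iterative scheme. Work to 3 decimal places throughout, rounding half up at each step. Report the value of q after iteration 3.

Iteration 1:
  p = (5 - (-3.1)·1.000 - (-3.9)·1.000) / (8) = 1.500
  q = (7 - (-3)·1.000 - (1)·1.000) / (5) = 1.800
  r = (-7 - (4)·1.000 - (3)·1.000) / (11) = -1.273
Iteration 2:
  p = (5 - (-3.1)·1.800 - (-3.9)·-1.273) / (8) = 0.702
  q = (7 - (-3)·1.500 - (1)·-1.273) / (5) = 2.555
  r = (-7 - (4)·1.500 - (3)·1.800) / (11) = -1.673
Iteration 3:
  p = (5 - (-3.1)·2.555 - (-3.9)·-1.673) / (8) = 0.799
  q = (7 - (-3)·0.702 - (1)·-1.673) / (5) = 2.156
  r = (-7 - (4)·0.702 - (3)·2.555) / (11) = -1.588

2.156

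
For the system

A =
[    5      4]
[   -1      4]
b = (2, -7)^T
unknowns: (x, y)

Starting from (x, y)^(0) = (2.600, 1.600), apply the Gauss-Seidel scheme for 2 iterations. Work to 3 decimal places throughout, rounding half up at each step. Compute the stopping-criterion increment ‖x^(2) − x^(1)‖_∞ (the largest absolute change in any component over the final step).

2.856

Iteration 1:
  x = (2 - (4)·1.600) / (5) = -0.880
  y = (-7 - (-1)·-0.880) / (4) = -1.970
Iteration 2:
  x = (2 - (4)·-1.970) / (5) = 1.976
  y = (-7 - (-1)·1.976) / (4) = -1.256
Change: (2.856, 0.714) → max |·| = 2.856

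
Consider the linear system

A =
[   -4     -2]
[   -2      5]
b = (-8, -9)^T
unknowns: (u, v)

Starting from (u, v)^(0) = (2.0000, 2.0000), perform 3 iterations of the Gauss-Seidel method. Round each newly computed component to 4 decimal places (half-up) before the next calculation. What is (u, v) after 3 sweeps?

(2.3600, -0.8560)

Iteration 1:
  u = (-8 - (-2)·2.0000) / (-4) = 1.0000
  v = (-9 - (-2)·1.0000) / (5) = -1.4000
Iteration 2:
  u = (-8 - (-2)·-1.4000) / (-4) = 2.7000
  v = (-9 - (-2)·2.7000) / (5) = -0.7200
Iteration 3:
  u = (-8 - (-2)·-0.7200) / (-4) = 2.3600
  v = (-9 - (-2)·2.3600) / (5) = -0.8560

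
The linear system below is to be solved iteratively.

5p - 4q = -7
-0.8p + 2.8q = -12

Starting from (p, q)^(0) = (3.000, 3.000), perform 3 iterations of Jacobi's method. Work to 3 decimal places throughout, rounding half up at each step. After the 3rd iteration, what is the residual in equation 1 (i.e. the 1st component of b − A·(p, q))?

-5.876

Iteration 1:
  p = (-7 - (-4)·3.000) / (5) = 1.000
  q = (-12 - (-0.8)·3.000) / (2.8) = -3.429
Iteration 2:
  p = (-7 - (-4)·-3.429) / (5) = -4.143
  q = (-12 - (-0.8)·1.000) / (2.8) = -4.000
Iteration 3:
  p = (-7 - (-4)·-4.000) / (5) = -4.600
  q = (-12 - (-0.8)·-4.143) / (2.8) = -5.469
Residual b − A·x = (-5.876, -0.367)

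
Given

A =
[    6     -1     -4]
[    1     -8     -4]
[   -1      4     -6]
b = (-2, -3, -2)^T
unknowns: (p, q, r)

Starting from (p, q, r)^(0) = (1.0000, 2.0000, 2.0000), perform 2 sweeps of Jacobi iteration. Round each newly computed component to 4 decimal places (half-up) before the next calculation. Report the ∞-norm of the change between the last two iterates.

1.7222

Iteration 1:
  p = (-2 - (-1)·2.0000 - (-4)·2.0000) / (6) = 1.3333
  q = (-3 - (1)·1.0000 - (-4)·2.0000) / (-8) = -0.5000
  r = (-2 - (-1)·1.0000 - (4)·2.0000) / (-6) = 1.5000
Iteration 2:
  p = (-2 - (-1)·-0.5000 - (-4)·1.5000) / (6) = 0.5833
  q = (-3 - (1)·1.3333 - (-4)·1.5000) / (-8) = -0.2083
  r = (-2 - (-1)·1.3333 - (4)·-0.5000) / (-6) = -0.2222
Change: (-0.7500, 0.2917, -1.7222) → max |·| = 1.7222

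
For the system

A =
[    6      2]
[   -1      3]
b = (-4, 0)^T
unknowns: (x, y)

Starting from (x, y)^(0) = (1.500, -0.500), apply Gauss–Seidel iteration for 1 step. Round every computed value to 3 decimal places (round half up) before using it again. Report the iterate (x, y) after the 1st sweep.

(-0.500, -0.167)

Iteration 1:
  x = (-4 - (2)·-0.500) / (6) = -0.500
  y = (0 - (-1)·-0.500) / (3) = -0.167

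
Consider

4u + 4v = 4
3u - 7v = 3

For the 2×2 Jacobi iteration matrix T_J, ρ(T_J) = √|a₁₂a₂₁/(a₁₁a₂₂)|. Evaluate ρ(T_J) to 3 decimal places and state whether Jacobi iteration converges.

0.655

a₁₂a₂₁/(a₁₁a₂₂) = (4)·(3) / ((4)·(-7)) = -0.428571
ρ = √|-0.428571| = √0.428571 = 0.655
ρ < 1, so Jacobi converges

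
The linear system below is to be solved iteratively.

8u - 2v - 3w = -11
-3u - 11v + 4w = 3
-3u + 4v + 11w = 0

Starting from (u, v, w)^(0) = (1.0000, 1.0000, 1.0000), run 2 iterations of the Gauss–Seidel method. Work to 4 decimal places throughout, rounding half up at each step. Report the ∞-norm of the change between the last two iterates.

0.6681

Iteration 1:
  u = (-11 - (-2)·1.0000 - (-3)·1.0000) / (8) = -0.7500
  v = (3 - (-3)·-0.7500 - (4)·1.0000) / (-11) = 0.2955
  w = (0 - (-3)·-0.7500 - (4)·0.2955) / (11) = -0.3120
Iteration 2:
  u = (-11 - (-2)·0.2955 - (-3)·-0.3120) / (8) = -1.4181
  v = (3 - (-3)·-1.4181 - (4)·-0.3120) / (-11) = 0.0006
  w = (0 - (-3)·-1.4181 - (4)·0.0006) / (11) = -0.3870
Change: (-0.6681, -0.2949, -0.0750) → max |·| = 0.6681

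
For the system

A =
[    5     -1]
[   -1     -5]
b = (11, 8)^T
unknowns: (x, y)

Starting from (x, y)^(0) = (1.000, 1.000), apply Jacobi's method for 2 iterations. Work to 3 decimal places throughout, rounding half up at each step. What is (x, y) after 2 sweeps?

(1.840, -2.080)

Iteration 1:
  x = (11 - (-1)·1.000) / (5) = 2.400
  y = (8 - (-1)·1.000) / (-5) = -1.800
Iteration 2:
  x = (11 - (-1)·-1.800) / (5) = 1.840
  y = (8 - (-1)·2.400) / (-5) = -2.080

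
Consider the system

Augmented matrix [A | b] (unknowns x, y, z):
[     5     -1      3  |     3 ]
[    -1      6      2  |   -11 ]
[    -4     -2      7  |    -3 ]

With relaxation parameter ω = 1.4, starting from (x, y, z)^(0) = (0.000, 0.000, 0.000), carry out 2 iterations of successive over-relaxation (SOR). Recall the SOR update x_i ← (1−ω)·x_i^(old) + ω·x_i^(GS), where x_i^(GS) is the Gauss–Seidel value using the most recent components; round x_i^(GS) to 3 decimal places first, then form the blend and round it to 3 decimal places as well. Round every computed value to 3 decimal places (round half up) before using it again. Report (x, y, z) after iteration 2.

Iteration 1:
  x: GS value = (3 - (-1)·0.000 - (3)·0.000) / (5) = 0.600;  x ← (1−ω)·0.000 + ω·0.600 = 0.840
  y: GS value = (-11 - (-1)·0.840 - (2)·0.000) / (6) = -1.693;  y ← (1−ω)·0.000 + ω·-1.693 = -2.370
  z: GS value = (-3 - (-4)·0.840 - (-2)·-2.370) / (7) = -0.626;  z ← (1−ω)·0.000 + ω·-0.626 = -0.876
Iteration 2:
  x: GS value = (3 - (-1)·-2.370 - (3)·-0.876) / (5) = 0.652;  x ← (1−ω)·0.840 + ω·0.652 = 0.577
  y: GS value = (-11 - (-1)·0.577 - (2)·-0.876) / (6) = -1.445;  y ← (1−ω)·-2.370 + ω·-1.445 = -1.075
  z: GS value = (-3 - (-4)·0.577 - (-2)·-1.075) / (7) = -0.406;  z ← (1−ω)·-0.876 + ω·-0.406 = -0.218

(0.577, -1.075, -0.218)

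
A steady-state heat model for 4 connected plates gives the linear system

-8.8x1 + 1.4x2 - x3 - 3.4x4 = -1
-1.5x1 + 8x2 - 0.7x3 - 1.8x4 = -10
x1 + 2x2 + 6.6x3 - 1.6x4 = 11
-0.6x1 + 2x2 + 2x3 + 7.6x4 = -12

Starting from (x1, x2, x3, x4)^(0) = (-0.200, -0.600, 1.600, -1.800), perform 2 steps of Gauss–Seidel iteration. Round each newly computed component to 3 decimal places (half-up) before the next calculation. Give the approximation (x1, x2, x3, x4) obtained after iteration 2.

(0.320, -1.407, 1.662, -1.621)

Iteration 1:
  x1 = (-1 - (1.4)·-0.600 - (-1)·1.600 - (-3.4)·-1.800) / (-8.8) = 0.532
  x2 = (-10 - (-1.5)·0.532 - (-0.7)·1.600 - (-1.8)·-1.800) / (8) = -1.415
  x3 = (11 - (1)·0.532 - (2)·-1.415 - (-1.6)·-1.800) / (6.6) = 1.578
  x4 = (-12 - (-0.6)·0.532 - (2)·-1.415 - (2)·1.578) / (7.6) = -1.580
Iteration 2:
  x1 = (-1 - (1.4)·-1.415 - (-1)·1.578 - (-3.4)·-1.580) / (-8.8) = 0.320
  x2 = (-10 - (-1.5)·0.320 - (-0.7)·1.578 - (-1.8)·-1.580) / (8) = -1.407
  x3 = (11 - (1)·0.320 - (2)·-1.407 - (-1.6)·-1.580) / (6.6) = 1.662
  x4 = (-12 - (-0.6)·0.320 - (2)·-1.407 - (2)·1.662) / (7.6) = -1.621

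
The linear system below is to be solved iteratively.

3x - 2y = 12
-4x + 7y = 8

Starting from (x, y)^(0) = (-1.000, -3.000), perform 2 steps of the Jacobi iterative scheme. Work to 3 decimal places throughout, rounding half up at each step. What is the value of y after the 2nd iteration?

2.286

Iteration 1:
  x = (12 - (-2)·-3.000) / (3) = 2.000
  y = (8 - (-4)·-1.000) / (7) = 0.571
Iteration 2:
  x = (12 - (-2)·0.571) / (3) = 4.381
  y = (8 - (-4)·2.000) / (7) = 2.286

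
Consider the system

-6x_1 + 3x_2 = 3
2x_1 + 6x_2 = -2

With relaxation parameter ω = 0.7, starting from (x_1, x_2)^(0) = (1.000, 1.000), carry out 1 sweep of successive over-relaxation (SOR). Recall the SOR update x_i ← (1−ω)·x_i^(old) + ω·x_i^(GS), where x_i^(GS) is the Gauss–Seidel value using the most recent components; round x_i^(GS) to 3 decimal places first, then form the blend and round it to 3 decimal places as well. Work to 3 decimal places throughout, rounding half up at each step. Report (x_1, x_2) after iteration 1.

(0.300, -0.003)

Iteration 1:
  x_1: GS value = (3 - (3)·1.000) / (-6) = 0.000;  x_1 ← (1−ω)·1.000 + ω·0.000 = 0.300
  x_2: GS value = (-2 - (2)·0.300) / (6) = -0.433;  x_2 ← (1−ω)·1.000 + ω·-0.433 = -0.003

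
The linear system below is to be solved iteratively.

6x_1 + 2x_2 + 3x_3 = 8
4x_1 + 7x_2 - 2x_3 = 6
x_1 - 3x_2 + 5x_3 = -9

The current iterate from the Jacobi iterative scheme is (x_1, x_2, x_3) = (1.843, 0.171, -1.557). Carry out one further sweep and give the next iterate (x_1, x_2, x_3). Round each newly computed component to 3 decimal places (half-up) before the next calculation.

(2.055, -0.641, -2.066)

One sweep:
  x_1 = (8 - (2)·0.171 - (3)·-1.557) / (6) = 2.055
  x_2 = (6 - (4)·1.843 - (-2)·-1.557) / (7) = -0.641
  x_3 = (-9 - (1)·1.843 - (-3)·0.171) / (5) = -2.066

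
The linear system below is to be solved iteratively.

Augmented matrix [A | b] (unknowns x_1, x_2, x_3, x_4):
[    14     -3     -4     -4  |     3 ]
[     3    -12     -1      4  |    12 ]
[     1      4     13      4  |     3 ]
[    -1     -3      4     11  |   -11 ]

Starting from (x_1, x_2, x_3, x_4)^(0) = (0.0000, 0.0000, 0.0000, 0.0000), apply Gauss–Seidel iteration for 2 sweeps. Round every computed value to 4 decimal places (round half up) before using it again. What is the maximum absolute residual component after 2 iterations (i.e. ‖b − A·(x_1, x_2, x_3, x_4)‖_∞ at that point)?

Iteration 1:
  x_1 = (3 - (-3)·0.0000 - (-4)·0.0000 - (-4)·0.0000) / (14) = 0.2143
  x_2 = (12 - (3)·0.2143 - (-1)·0.0000 - (4)·0.0000) / (-12) = -0.9464
  x_3 = (3 - (1)·0.2143 - (4)·-0.9464 - (4)·0.0000) / (13) = 0.5055
  x_4 = (-11 - (-1)·0.2143 - (-3)·-0.9464 - (4)·0.5055) / (11) = -1.4224
Iteration 2:
  x_1 = (3 - (-3)·-0.9464 - (-4)·0.5055 - (-4)·-1.4224) / (14) = -0.2505
  x_2 = (12 - (3)·-0.2505 - (-1)·0.5055 - (4)·-1.4224) / (-12) = -1.5789
  x_3 = (3 - (1)·-0.2505 - (4)·-1.5789 - (4)·-1.4224) / (13) = 1.1735
  x_4 = (-11 - (-1)·-0.2505 - (-3)·-1.5789 - (4)·1.1735) / (11) = -1.8801
Residual b − A·x = (-1.0561, 2.4986, 1.8310, -0.0001); ∞-norm = 2.4986

2.4986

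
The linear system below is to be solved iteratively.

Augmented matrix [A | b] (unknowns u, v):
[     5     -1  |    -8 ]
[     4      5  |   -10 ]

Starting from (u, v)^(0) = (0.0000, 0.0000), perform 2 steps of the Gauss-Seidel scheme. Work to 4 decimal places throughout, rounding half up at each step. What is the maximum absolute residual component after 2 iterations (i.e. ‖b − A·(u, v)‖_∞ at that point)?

0.1152

Iteration 1:
  u = (-8 - (-1)·0.0000) / (5) = -1.6000
  v = (-10 - (4)·-1.6000) / (5) = -0.7200
Iteration 2:
  u = (-8 - (-1)·-0.7200) / (5) = -1.7440
  v = (-10 - (4)·-1.7440) / (5) = -0.6048
Residual b − A·x = (0.1152, 0.0000); ∞-norm = 0.1152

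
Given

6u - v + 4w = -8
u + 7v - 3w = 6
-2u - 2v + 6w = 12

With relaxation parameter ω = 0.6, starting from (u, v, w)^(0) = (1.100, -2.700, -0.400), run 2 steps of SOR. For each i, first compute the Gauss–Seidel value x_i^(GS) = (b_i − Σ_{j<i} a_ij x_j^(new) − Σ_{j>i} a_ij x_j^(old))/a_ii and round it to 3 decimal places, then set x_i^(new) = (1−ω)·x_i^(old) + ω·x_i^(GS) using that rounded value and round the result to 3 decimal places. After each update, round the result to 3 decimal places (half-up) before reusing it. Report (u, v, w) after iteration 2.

(-1.379, 0.592, 1.371)

Iteration 1:
  u: GS value = (-8 - (-1)·-2.700 - (4)·-0.400) / (6) = -1.517;  u ← (1−ω)·1.100 + ω·-1.517 = -0.470
  v: GS value = (6 - (1)·-0.470 - (-3)·-0.400) / (7) = 0.753;  v ← (1−ω)·-2.700 + ω·0.753 = -0.628
  w: GS value = (12 - (-2)·-0.470 - (-2)·-0.628) / (6) = 1.634;  w ← (1−ω)·-0.400 + ω·1.634 = 0.820
Iteration 2:
  u: GS value = (-8 - (-1)·-0.628 - (4)·0.820) / (6) = -1.985;  u ← (1−ω)·-0.470 + ω·-1.985 = -1.379
  v: GS value = (6 - (1)·-1.379 - (-3)·0.820) / (7) = 1.406;  v ← (1−ω)·-0.628 + ω·1.406 = 0.592
  w: GS value = (12 - (-2)·-1.379 - (-2)·0.592) / (6) = 1.738;  w ← (1−ω)·0.820 + ω·1.738 = 1.371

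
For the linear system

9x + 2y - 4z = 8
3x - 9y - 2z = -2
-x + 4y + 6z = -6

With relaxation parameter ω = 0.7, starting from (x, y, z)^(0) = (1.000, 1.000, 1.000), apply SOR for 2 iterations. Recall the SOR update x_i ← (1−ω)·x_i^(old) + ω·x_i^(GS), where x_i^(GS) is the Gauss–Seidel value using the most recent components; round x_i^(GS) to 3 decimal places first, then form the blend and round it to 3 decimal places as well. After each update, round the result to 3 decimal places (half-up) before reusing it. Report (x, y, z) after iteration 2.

Iteration 1:
  x: GS value = (8 - (2)·1.000 - (-4)·1.000) / (9) = 1.111;  x ← (1−ω)·1.000 + ω·1.111 = 1.078
  y: GS value = (-2 - (3)·1.078 - (-2)·1.000) / (-9) = 0.359;  y ← (1−ω)·1.000 + ω·0.359 = 0.551
  z: GS value = (-6 - (-1)·1.078 - (4)·0.551) / (6) = -1.188;  z ← (1−ω)·1.000 + ω·-1.188 = -0.532
Iteration 2:
  x: GS value = (8 - (2)·0.551 - (-4)·-0.532) / (9) = 0.530;  x ← (1−ω)·1.078 + ω·0.530 = 0.694
  y: GS value = (-2 - (3)·0.694 - (-2)·-0.532) / (-9) = 0.572;  y ← (1−ω)·0.551 + ω·0.572 = 0.566
  z: GS value = (-6 - (-1)·0.694 - (4)·0.566) / (6) = -1.262;  z ← (1−ω)·-0.532 + ω·-1.262 = -1.043

(0.694, 0.566, -1.043)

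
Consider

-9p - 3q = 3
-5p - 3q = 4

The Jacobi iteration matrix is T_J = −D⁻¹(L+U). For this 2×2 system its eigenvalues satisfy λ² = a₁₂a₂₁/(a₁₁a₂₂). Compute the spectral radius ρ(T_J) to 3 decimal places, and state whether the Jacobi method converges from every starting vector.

0.745

a₁₂a₂₁/(a₁₁a₂₂) = (-3)·(-5) / ((-9)·(-3)) = 0.555556
ρ = √|0.555556| = √0.555556 = 0.745
ρ < 1, so Jacobi converges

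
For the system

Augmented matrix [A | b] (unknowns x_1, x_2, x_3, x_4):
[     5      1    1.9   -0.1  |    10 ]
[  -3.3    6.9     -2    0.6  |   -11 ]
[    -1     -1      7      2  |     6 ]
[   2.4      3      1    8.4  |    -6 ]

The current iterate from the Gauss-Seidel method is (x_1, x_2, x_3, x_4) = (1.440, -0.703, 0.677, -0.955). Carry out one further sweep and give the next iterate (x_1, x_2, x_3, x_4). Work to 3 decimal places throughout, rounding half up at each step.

(1.864, -0.423, 1.336, -1.255)

One sweep:
  x_1 = (10 - (1)·-0.703 - (1.9)·0.677 - (-0.1)·-0.955) / (5) = 1.864
  x_2 = (-11 - (-3.3)·1.864 - (-2)·0.677 - (0.6)·-0.955) / (6.9) = -0.423
  x_3 = (6 - (-1)·1.864 - (-1)·-0.423 - (2)·-0.955) / (7) = 1.336
  x_4 = (-6 - (2.4)·1.864 - (3)·-0.423 - (1)·1.336) / (8.4) = -1.255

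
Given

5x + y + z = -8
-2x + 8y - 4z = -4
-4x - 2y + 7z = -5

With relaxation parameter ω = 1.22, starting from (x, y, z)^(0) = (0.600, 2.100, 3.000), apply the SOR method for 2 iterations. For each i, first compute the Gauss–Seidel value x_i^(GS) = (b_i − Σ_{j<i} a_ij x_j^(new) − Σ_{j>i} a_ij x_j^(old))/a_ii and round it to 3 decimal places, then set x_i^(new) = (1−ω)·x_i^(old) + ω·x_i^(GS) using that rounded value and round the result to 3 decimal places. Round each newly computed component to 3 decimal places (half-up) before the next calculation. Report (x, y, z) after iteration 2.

Iteration 1:
  x: GS value = (-8 - (1)·2.100 - (1)·3.000) / (5) = -2.620;  x ← (1−ω)·0.600 + ω·-2.620 = -3.328
  y: GS value = (-4 - (-2)·-3.328 - (-4)·3.000) / (8) = 0.168;  y ← (1−ω)·2.100 + ω·0.168 = -0.257
  z: GS value = (-5 - (-4)·-3.328 - (-2)·-0.257) / (7) = -2.689;  z ← (1−ω)·3.000 + ω·-2.689 = -3.941
Iteration 2:
  x: GS value = (-8 - (1)·-0.257 - (1)·-3.941) / (5) = -0.760;  x ← (1−ω)·-3.328 + ω·-0.760 = -0.195
  y: GS value = (-4 - (-2)·-0.195 - (-4)·-3.941) / (8) = -2.519;  y ← (1−ω)·-0.257 + ω·-2.519 = -3.017
  z: GS value = (-5 - (-4)·-0.195 - (-2)·-3.017) / (7) = -1.688;  z ← (1−ω)·-3.941 + ω·-1.688 = -1.192

(-0.195, -3.017, -1.192)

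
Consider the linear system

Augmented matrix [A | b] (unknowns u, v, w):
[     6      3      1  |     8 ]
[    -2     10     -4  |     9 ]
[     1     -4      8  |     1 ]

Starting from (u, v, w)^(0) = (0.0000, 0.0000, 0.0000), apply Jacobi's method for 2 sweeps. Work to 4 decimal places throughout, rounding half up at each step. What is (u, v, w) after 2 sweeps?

(0.8625, 1.2167, 0.4083)

Iteration 1:
  u = (8 - (3)·0.0000 - (1)·0.0000) / (6) = 1.3333
  v = (9 - (-2)·0.0000 - (-4)·0.0000) / (10) = 0.9000
  w = (1 - (1)·0.0000 - (-4)·0.0000) / (8) = 0.1250
Iteration 2:
  u = (8 - (3)·0.9000 - (1)·0.1250) / (6) = 0.8625
  v = (9 - (-2)·1.3333 - (-4)·0.1250) / (10) = 1.2167
  w = (1 - (1)·1.3333 - (-4)·0.9000) / (8) = 0.4083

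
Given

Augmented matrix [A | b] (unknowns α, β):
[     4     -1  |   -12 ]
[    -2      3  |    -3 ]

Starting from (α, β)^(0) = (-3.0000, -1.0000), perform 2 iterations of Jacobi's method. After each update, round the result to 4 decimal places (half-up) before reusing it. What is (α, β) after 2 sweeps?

Iteration 1:
  α = (-12 - (-1)·-1.0000) / (4) = -3.2500
  β = (-3 - (-2)·-3.0000) / (3) = -3.0000
Iteration 2:
  α = (-12 - (-1)·-3.0000) / (4) = -3.7500
  β = (-3 - (-2)·-3.2500) / (3) = -3.1667

(-3.7500, -3.1667)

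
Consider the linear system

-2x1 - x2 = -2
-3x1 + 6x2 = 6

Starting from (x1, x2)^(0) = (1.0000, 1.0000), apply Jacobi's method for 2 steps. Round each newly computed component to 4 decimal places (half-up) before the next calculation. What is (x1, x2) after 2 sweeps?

(0.2500, 1.2500)

Iteration 1:
  x1 = (-2 - (-1)·1.0000) / (-2) = 0.5000
  x2 = (6 - (-3)·1.0000) / (6) = 1.5000
Iteration 2:
  x1 = (-2 - (-1)·1.5000) / (-2) = 0.2500
  x2 = (6 - (-3)·0.5000) / (6) = 1.2500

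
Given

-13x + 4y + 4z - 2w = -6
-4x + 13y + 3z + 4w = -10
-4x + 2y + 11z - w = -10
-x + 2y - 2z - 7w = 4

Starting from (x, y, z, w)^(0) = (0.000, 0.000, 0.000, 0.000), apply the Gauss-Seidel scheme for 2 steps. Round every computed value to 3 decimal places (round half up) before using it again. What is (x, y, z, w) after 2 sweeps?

(0.174, -0.375, -0.836, -0.465)

Iteration 1:
  x = (-6 - (4)·0.000 - (4)·0.000 - (-2)·0.000) / (-13) = 0.462
  y = (-10 - (-4)·0.462 - (3)·0.000 - (4)·0.000) / (13) = -0.627
  z = (-10 - (-4)·0.462 - (2)·-0.627 - (-1)·0.000) / (11) = -0.627
  w = (4 - (-1)·0.462 - (2)·-0.627 - (-2)·-0.627) / (-7) = -0.637
Iteration 2:
  x = (-6 - (4)·-0.627 - (4)·-0.627 - (-2)·-0.637) / (-13) = 0.174
  y = (-10 - (-4)·0.174 - (3)·-0.627 - (4)·-0.637) / (13) = -0.375
  z = (-10 - (-4)·0.174 - (2)·-0.375 - (-1)·-0.637) / (11) = -0.836
  w = (4 - (-1)·0.174 - (2)·-0.375 - (-2)·-0.836) / (-7) = -0.465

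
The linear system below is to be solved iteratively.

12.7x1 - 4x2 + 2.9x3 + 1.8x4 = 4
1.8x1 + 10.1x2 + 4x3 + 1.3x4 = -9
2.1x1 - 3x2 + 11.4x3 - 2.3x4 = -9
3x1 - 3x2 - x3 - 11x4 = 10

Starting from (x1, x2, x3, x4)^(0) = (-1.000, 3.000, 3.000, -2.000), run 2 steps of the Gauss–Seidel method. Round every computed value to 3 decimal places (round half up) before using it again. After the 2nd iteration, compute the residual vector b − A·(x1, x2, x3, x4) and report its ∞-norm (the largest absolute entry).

5.660

Iteration 1:
  x1 = (4 - (-4)·3.000 - (2.9)·3.000 - (1.8)·-2.000) / (12.7) = 0.858
  x2 = (-9 - (1.8)·0.858 - (4)·3.000 - (1.3)·-2.000) / (10.1) = -1.975
  x3 = (-9 - (2.1)·0.858 - (-3)·-1.975 - (-2.3)·-2.000) / (11.4) = -1.871
  x4 = (10 - (3)·0.858 - (-3)·-1.975 - (-1)·-1.871) / (-11) = 0.034
Iteration 2:
  x1 = (4 - (-4)·-1.975 - (2.9)·-1.871 - (1.8)·0.034) / (12.7) = 0.115
  x2 = (-9 - (1.8)·0.115 - (4)·-1.871 - (1.3)·0.034) / (10.1) = -0.175
  x3 = (-9 - (2.1)·0.115 - (-3)·-0.175 - (-2.3)·0.034) / (11.4) = -0.850
  x4 = (10 - (3)·0.115 - (-3)·-0.175 - (-1)·-0.850) / (-11) = -0.753
Residual b − A·x = (5.660, -3.061, -1.808, -0.003); ∞-norm = 5.660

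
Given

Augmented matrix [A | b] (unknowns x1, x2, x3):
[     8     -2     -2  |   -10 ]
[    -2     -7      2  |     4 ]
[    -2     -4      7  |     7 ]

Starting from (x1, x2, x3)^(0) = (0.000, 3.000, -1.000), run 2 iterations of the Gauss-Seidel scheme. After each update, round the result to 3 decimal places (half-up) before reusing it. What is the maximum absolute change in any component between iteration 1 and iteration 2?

Iteration 1:
  x1 = (-10 - (-2)·3.000 - (-2)·-1.000) / (8) = -0.750
  x2 = (4 - (-2)·-0.750 - (2)·-1.000) / (-7) = -0.643
  x3 = (7 - (-2)·-0.750 - (-4)·-0.643) / (7) = 0.418
Iteration 2:
  x1 = (-10 - (-2)·-0.643 - (-2)·0.418) / (8) = -1.306
  x2 = (4 - (-2)·-1.306 - (2)·0.418) / (-7) = -0.079
  x3 = (7 - (-2)·-1.306 - (-4)·-0.079) / (7) = 0.582
Change: (-0.556, 0.564, 0.164) → max |·| = 0.564

0.564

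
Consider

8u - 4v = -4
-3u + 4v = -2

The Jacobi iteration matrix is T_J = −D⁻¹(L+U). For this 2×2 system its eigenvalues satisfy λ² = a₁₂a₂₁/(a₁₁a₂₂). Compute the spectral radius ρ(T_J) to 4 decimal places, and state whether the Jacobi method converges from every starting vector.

a₁₂a₂₁/(a₁₁a₂₂) = (-4)·(-3) / ((8)·(4)) = 0.375000
ρ = √|0.375000| = √0.375000 = 0.6124
ρ < 1, so Jacobi converges

0.6124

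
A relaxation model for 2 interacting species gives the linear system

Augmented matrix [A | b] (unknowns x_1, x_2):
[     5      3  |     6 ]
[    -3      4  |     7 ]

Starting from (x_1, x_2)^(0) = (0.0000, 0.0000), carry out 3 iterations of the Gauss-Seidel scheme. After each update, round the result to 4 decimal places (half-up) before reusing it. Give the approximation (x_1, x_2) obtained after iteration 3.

Iteration 1:
  x_1 = (6 - (3)·0.0000) / (5) = 1.2000
  x_2 = (7 - (-3)·1.2000) / (4) = 2.6500
Iteration 2:
  x_1 = (6 - (3)·2.6500) / (5) = -0.3900
  x_2 = (7 - (-3)·-0.3900) / (4) = 1.4575
Iteration 3:
  x_1 = (6 - (3)·1.4575) / (5) = 0.3255
  x_2 = (7 - (-3)·0.3255) / (4) = 1.9941

(0.3255, 1.9941)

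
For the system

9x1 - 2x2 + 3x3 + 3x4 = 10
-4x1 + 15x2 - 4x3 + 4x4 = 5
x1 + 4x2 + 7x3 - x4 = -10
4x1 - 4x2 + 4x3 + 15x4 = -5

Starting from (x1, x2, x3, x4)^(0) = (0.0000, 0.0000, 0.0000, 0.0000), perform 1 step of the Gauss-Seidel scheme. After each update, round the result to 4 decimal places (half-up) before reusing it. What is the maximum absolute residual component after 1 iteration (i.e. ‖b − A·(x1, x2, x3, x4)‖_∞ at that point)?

8.0180

Iteration 1:
  x1 = (10 - (-2)·0.0000 - (3)·0.0000 - (3)·0.0000) / (9) = 1.1111
  x2 = (5 - (-4)·1.1111 - (-4)·0.0000 - (4)·0.0000) / (15) = 0.6296
  x3 = (-10 - (1)·1.1111 - (4)·0.6296 - (-1)·0.0000) / (7) = -1.9471
  x4 = (-5 - (4)·1.1111 - (-4)·0.6296 - (4)·-1.9471) / (15) = 0.0575
Residual b − A·x = (6.9281, -8.0180, 0.0577, -0.0001); ∞-norm = 8.0180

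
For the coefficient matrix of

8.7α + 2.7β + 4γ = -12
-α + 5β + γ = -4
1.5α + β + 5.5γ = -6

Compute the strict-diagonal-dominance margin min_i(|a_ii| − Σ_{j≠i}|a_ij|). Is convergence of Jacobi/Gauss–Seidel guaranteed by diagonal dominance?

row 1: |8.7| − (2.7+4) = 2
row 2: |5| − (1+1) = 3
row 3: |5.5| − (1.5+1) = 3
minimum over rows = 2 → strictly diagonally dominant (convergence guaranteed)

2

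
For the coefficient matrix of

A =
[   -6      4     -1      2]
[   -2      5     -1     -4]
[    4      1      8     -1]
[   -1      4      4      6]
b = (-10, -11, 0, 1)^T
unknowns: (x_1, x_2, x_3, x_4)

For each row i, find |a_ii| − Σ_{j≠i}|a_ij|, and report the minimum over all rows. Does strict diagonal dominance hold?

-3

row 1: |-6| − (4+1+2) = -1
row 2: |5| − (2+1+4) = -2
row 3: |8| − (4+1+1) = 2
row 4: |6| − (1+4+4) = -3
minimum over rows = -3 → not strictly diagonally dominant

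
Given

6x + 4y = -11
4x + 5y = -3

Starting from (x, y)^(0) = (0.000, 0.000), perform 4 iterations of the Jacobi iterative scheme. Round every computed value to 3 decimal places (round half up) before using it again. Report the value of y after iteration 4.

1.329

Iteration 1:
  x = (-11 - (4)·0.000) / (6) = -1.833
  y = (-3 - (4)·0.000) / (5) = -0.600
Iteration 2:
  x = (-11 - (4)·-0.600) / (6) = -1.433
  y = (-3 - (4)·-1.833) / (5) = 0.866
Iteration 3:
  x = (-11 - (4)·0.866) / (6) = -2.411
  y = (-3 - (4)·-1.433) / (5) = 0.546
Iteration 4:
  x = (-11 - (4)·0.546) / (6) = -2.197
  y = (-3 - (4)·-2.411) / (5) = 1.329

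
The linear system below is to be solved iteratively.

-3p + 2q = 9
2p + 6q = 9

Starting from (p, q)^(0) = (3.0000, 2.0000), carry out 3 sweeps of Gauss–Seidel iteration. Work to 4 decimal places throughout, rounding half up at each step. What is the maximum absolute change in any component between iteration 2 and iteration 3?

Iteration 1:
  p = (9 - (2)·2.0000) / (-3) = -1.6667
  q = (9 - (2)·-1.6667) / (6) = 2.0556
Iteration 2:
  p = (9 - (2)·2.0556) / (-3) = -1.6296
  q = (9 - (2)·-1.6296) / (6) = 2.0432
Iteration 3:
  p = (9 - (2)·2.0432) / (-3) = -1.6379
  q = (9 - (2)·-1.6379) / (6) = 2.0460
Change: (-0.0083, 0.0028) → max |·| = 0.0083

0.0083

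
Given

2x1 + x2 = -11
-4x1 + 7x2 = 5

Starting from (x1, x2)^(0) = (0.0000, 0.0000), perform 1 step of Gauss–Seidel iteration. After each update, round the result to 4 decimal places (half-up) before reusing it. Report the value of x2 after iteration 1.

-2.4286

Iteration 1:
  x1 = (-11 - (1)·0.0000) / (2) = -5.5000
  x2 = (5 - (-4)·-5.5000) / (7) = -2.4286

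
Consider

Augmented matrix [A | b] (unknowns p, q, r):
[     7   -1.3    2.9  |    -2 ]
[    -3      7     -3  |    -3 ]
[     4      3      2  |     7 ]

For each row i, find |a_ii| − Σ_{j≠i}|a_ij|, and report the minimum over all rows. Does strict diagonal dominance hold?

row 1: |7| − (1.3+2.9) = 2.8
row 2: |7| − (3+3) = 1
row 3: |2| − (4+3) = -5
minimum over rows = -5 → not strictly diagonally dominant

-5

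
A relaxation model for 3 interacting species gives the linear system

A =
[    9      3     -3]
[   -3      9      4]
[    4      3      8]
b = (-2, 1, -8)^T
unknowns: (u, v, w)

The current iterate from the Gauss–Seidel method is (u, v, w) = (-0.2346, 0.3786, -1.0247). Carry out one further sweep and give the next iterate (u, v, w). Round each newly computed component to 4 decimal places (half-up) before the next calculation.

(-0.6900, 0.3365, -0.7812)

One sweep:
  u = (-2 - (3)·0.3786 - (-3)·-1.0247) / (9) = -0.6900
  v = (1 - (-3)·-0.6900 - (4)·-1.0247) / (9) = 0.3365
  w = (-8 - (4)·-0.6900 - (3)·0.3365) / (8) = -0.7812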